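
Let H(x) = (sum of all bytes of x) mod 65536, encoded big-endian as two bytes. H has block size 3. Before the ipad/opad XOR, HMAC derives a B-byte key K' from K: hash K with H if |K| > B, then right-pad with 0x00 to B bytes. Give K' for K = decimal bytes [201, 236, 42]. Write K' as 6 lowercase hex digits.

Key decimal bytes [201, 236, 42] = c9 ec 2a is exactly B = 3 bytes: K' = c9 ec 2a.

c9ec2a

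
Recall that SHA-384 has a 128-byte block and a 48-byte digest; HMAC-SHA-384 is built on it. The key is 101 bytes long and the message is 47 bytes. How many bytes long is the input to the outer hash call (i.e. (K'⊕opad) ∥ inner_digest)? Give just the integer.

Key is 101 ≤ 128 bytes, zero-padded: |K'| = 128.
Outer input = (K'⊕opad) ∥ H(inner) → 128 + 48 = 176 bytes.

176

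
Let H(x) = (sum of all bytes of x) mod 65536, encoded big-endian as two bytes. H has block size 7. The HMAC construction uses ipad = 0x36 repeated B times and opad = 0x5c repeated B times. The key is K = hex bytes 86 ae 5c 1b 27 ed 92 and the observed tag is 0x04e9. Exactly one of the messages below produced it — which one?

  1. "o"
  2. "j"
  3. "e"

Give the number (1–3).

Key hex bytes 86 ae 5c 1b 27 ed 92 is exactly B = 7 bytes: K' = 86 ae 5c 1b 27 ed 92.
K' ⊕ ipad = b0 98 6a 2d 11 db a4; K' ⊕ opad = da f2 00 47 7b b1 ce.
m1: inner = H(b0 98 6a 2d 11 db a4 6f) = 03 de; tag = H(da f2 00 47 7b b1 ce 03 de) = 04ee
m2: inner = H(b0 98 6a 2d 11 db a4 6a) = 03 d9; tag = H(da f2 00 47 7b b1 ce 03 d9) = 04e9 ← matches
m3: inner = H(b0 98 6a 2d 11 db a4 65) = 03 d4; tag = H(da f2 00 47 7b b1 ce 03 d4) = 04e4

2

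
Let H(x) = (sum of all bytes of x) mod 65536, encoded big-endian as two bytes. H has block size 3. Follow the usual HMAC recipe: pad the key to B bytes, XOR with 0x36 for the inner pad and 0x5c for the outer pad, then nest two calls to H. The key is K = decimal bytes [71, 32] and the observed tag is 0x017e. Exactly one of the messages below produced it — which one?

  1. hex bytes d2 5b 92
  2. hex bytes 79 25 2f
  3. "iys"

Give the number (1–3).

Key decimal bytes [71, 32] = 47 20 is 2 bytes ≤ B = 3; zero-pad to 3 bytes: K' = 47 20 00.
K' ⊕ ipad = 71 16 36; K' ⊕ opad = 1b 7c 5c.
m1: inner = H(71 16 36 d2 5b 92) = 02 7c; tag = H(1b 7c 5c 02 7c) = 0171
m2: inner = H(71 16 36 79 25 2f) = 01 8a; tag = H(1b 7c 5c 01 8a) = 017e ← matches
m3: inner = H(71 16 36 69 79 73) = 02 12; tag = H(1b 7c 5c 02 12) = 0107

2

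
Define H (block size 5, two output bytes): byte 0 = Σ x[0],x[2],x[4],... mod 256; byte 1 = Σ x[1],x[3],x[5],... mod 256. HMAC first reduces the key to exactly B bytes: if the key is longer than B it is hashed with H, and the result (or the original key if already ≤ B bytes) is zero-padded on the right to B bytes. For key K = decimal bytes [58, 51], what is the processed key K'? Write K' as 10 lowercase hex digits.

Key decimal bytes [58, 51] = 3a 33 is 2 bytes ≤ B = 5; zero-pad to 5 bytes: K' = 3a 33 00 00 00.

3a33000000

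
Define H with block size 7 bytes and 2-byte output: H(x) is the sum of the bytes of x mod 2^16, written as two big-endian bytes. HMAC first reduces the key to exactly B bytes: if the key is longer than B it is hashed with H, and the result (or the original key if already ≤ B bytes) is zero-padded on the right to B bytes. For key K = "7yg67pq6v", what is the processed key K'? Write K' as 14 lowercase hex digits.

|K| = 9 > B = 7, so first hash the key.
H(K): sum = 55+121+103+54+55+112+113+54+118 = 785 → 03 11.
Zero-pad H(K) = 03 11 to 7 bytes: K' = 03 11 00 00 00 00 00.

03110000000000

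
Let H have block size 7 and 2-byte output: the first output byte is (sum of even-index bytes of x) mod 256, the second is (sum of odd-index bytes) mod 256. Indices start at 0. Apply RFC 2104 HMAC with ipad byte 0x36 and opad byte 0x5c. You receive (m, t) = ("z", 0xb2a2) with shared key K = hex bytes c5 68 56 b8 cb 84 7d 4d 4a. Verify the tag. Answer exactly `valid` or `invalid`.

valid

Key hex bytes c5 68 56 b8 cb 84 7d 4d 4a is 9 bytes > B = 7, so hash it first: H(key) = ad f1, then zero-pad to 7 bytes: K' = ad f1 00 00 00 00 00.
K' ⊕ ipad = 9b c7 36 36 36 36 36; K' ⊕ opad = f1 ad 5c 5c 5c 5c 5c.
Inner hash: even-index sum = 317 mod 256 = 61; odd-index sum = 429 mod 256 = 173 → 3d ad.
Outer hash (recomputed tag): even-index sum = 690 mod 256 = 178; odd-index sum = 418 mod 256 = 162 → b2 a2.
Recomputed tag = b2a2; claimed = b2a2 → match.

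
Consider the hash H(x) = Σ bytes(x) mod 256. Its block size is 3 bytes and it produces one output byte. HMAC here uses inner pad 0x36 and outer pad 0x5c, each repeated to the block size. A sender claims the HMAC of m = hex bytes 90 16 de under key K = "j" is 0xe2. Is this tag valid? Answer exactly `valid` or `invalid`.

invalid

Key "j" = 6a is 1 byte ≤ B = 3; zero-pad to 3 bytes: K' = 6a 00 00.
K' ⊕ ipad = 5c 36 36; K' ⊕ opad = 36 5c 5c.
Inner hash: sum = 92+54+54+144+22+222 = 588; mod 256 = 76 → 4c.
Outer hash (recomputed tag): sum = 54+92+92+76 = 314; mod 256 = 58 → 3a.
Recomputed tag = 3a; claimed = e2 → mismatch.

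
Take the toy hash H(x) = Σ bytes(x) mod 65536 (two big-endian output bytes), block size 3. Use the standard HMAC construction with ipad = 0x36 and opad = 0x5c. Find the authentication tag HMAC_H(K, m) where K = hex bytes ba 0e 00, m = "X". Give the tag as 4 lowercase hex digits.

Key hex bytes ba 0e 00 is exactly B = 3 bytes: K' = ba 0e 00.
K' ⊕ ipad = 8c 38 36.  K' ⊕ opad = e6 52 5c.
Inner input = (K'⊕ipad) ∥ m = 8c 38 36 ∥ 58.
Inner hash: sum = 140+56+54+88 = 338 → 01 52.
Outer input = (K'⊕opad) ∥ inner = e6 52 5c ∥ 01 52.
Outer hash (tag): sum = 230+82+92+1+82 = 487 → 01 e7.

01e7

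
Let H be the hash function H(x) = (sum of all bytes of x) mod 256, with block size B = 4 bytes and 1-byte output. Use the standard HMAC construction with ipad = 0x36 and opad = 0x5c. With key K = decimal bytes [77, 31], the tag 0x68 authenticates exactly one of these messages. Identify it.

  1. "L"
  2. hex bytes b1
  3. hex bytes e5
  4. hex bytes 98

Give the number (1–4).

1

Key decimal bytes [77, 31] = 4d 1f is 2 bytes ≤ B = 4; zero-pad to 4 bytes: K' = 4d 1f 00 00.
K' ⊕ ipad = 7b 29 36 36; K' ⊕ opad = 11 43 5c 5c.
m1: inner = H(7b 29 36 36 4c) = 5c; tag = H(11 43 5c 5c 5c) = 68 ← matches
m2: inner = H(7b 29 36 36 b1) = c1; tag = H(11 43 5c 5c c1) = cd
m3: inner = H(7b 29 36 36 e5) = f5; tag = H(11 43 5c 5c f5) = 01
m4: inner = H(7b 29 36 36 98) = a8; tag = H(11 43 5c 5c a8) = b4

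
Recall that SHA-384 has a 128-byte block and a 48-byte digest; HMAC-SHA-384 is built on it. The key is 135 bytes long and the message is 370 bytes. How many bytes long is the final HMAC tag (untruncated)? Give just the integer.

The tag is one SHA-384 digest: 48 bytes.

48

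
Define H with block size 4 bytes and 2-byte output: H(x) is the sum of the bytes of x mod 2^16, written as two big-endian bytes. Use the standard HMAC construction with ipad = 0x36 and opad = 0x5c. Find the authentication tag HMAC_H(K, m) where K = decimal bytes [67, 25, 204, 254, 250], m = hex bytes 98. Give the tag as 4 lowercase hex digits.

01e3

Key decimal bytes [67, 25, 204, 254, 250] = 43 19 cc fe fa is 5 bytes > B = 4, so hash it first: H(key) = 03 20, then zero-pad to 4 bytes: K' = 03 20 00 00.
K' ⊕ ipad = 35 16 36 36.  K' ⊕ opad = 5f 7c 5c 5c.
Inner input = (K'⊕ipad) ∥ m = 35 16 36 36 ∥ 98.
Inner hash: sum = 53+22+54+54+152 = 335 → 01 4f.
Outer input = (K'⊕opad) ∥ inner = 5f 7c 5c 5c ∥ 01 4f.
Outer hash (tag): sum = 95+124+92+92+1+79 = 483 → 01 e3.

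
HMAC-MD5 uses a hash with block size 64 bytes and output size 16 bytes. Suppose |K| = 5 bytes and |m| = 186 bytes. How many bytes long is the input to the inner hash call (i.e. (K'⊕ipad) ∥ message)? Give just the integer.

250

Key is 5 ≤ 64 bytes, zero-padded: |K'| = 64.
Inner input = (K'⊕ipad) ∥ m → 64 + 186 = 250 bytes.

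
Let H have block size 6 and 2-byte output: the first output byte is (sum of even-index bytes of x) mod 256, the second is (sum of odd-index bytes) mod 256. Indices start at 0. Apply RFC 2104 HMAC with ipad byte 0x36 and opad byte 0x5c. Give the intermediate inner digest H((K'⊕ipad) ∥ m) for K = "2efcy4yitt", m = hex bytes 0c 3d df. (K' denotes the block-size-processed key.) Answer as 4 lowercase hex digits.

Key "2efcy4yitt" = 32 65 66 63 79 34 79 69 74 74 is 10 bytes > B = 6, so hash it first: H(key) = fe d9, then zero-pad to 6 bytes: K' = fe d9 00 00 00 00.
K' ⊕ ipad = c8 ef 36 36 36 36.
Inner input = c8 ef 36 36 36 36 ∥ 0c 3d df.
Inner hash: even-index sum = 543 mod 256 = 31; odd-index sum = 408 mod 256 = 152 → 1f 98.

1f98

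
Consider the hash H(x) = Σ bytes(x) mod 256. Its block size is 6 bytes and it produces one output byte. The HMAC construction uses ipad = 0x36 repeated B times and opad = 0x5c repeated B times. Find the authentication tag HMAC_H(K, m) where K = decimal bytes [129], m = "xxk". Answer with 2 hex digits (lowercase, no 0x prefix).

Key decimal bytes [129] = 81 is 1 byte ≤ B = 6; zero-pad to 6 bytes: K' = 81 00 00 00 00 00.
K' ⊕ ipad = b7 36 36 36 36 36.  K' ⊕ opad = dd 5c 5c 5c 5c 5c.
Inner input = (K'⊕ipad) ∥ m = b7 36 36 36 36 36 ∥ 78 78 6b.
Inner hash: sum = 183+54+54+54+54+54+120+120+107 = 800; mod 256 = 32 → 20.
Outer input = (K'⊕opad) ∥ inner = dd 5c 5c 5c 5c 5c ∥ 20.
Outer hash (tag): sum = 221+92+92+92+92+92+32 = 713; mod 256 = 201 → c9.

c9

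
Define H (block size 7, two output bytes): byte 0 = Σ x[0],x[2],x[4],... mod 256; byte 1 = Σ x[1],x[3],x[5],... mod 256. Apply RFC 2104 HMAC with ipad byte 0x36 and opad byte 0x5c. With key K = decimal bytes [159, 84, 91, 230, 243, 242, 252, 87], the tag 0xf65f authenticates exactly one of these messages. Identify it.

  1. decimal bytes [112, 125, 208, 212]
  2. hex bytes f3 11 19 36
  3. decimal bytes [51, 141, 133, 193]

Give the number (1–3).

Key decimal bytes [159, 84, 91, 230, 243, 242, 252, 87] = 9f 54 5b e6 f3 f2 fc 57 is 8 bytes > B = 7, so hash it first: H(key) = e9 83, then zero-pad to 7 bytes: K' = e9 83 00 00 00 00 00.
K' ⊕ ipad = df b5 36 36 36 36 36; K' ⊕ opad = b5 df 5c 5c 5c 5c 5c.
m1: inner = H(df b5 36 36 36 36 36 70 7d d0 d4) = d2 61; tag = H(b5 df 5c 5c 5c 5c 5c d2 61) = 2a69
m2: inner = H(df b5 36 36 36 36 36 f3 11 19 36) = c8 2d; tag = H(b5 df 5c 5c 5c 5c 5c c8 2d) = f65f ← matches
m3: inner = H(df b5 36 36 36 36 36 33 8d 85 c1) = cf d9; tag = H(b5 df 5c 5c 5c 5c 5c cf d9) = a266

2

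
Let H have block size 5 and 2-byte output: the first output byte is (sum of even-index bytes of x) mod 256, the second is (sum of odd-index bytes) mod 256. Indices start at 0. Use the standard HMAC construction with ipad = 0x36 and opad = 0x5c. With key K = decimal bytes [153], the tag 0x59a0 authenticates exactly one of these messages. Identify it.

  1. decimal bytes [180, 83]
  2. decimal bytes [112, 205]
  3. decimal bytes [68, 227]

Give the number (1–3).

Key decimal bytes [153] = 99 is 1 byte ≤ B = 5; zero-pad to 5 bytes: K' = 99 00 00 00 00.
K' ⊕ ipad = af 36 36 36 36; K' ⊕ opad = c5 5c 5c 5c 5c.
m1: inner = H(af 36 36 36 36 b4 53) = 6e 20; tag = H(c5 5c 5c 5c 5c 6e 20) = 9d26
m2: inner = H(af 36 36 36 36 70 cd) = e8 dc; tag = H(c5 5c 5c 5c 5c e8 dc) = 59a0 ← matches
m3: inner = H(af 36 36 36 36 44 e3) = fe b0; tag = H(c5 5c 5c 5c 5c fe b0) = 2db6

2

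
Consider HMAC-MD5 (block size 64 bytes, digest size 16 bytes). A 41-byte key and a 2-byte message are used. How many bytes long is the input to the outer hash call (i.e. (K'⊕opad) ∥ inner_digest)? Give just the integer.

Key is 41 ≤ 64 bytes, zero-padded: |K'| = 64.
Outer input = (K'⊕opad) ∥ H(inner) → 64 + 16 = 80 bytes.

80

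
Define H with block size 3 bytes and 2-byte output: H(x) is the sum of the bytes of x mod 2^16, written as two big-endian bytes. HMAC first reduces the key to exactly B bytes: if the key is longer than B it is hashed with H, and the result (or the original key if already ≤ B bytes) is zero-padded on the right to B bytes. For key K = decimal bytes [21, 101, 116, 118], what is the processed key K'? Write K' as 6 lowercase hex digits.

016400

|K| = 4 > B = 3, so first hash the key.
H(K): sum = 21+101+116+118 = 356 → 01 64.
Zero-pad H(K) = 01 64 to 3 bytes: K' = 01 64 00.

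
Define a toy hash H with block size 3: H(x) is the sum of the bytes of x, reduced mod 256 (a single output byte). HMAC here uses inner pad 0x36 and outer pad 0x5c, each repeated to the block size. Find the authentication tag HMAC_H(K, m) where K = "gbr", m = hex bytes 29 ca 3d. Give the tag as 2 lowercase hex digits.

Key "gbr" = 67 62 72 is exactly B = 3 bytes: K' = 67 62 72.
K' ⊕ ipad = 51 54 44.  K' ⊕ opad = 3b 3e 2e.
Inner input = (K'⊕ipad) ∥ m = 51 54 44 ∥ 29 ca 3d.
Inner hash: sum = 81+84+68+41+202+61 = 537; mod 256 = 25 → 19.
Outer input = (K'⊕opad) ∥ inner = 3b 3e 2e ∥ 19.
Outer hash (tag): sum = 59+62+46+25 = 192 → c0.

c0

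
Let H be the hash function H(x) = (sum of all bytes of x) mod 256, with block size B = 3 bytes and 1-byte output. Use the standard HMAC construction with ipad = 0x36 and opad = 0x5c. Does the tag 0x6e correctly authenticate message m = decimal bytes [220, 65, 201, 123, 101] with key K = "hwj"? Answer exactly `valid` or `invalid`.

Key "hwj" = 68 77 6a is exactly B = 3 bytes: K' = 68 77 6a.
K' ⊕ ipad = 5e 41 5c; K' ⊕ opad = 34 2b 36.
Inner hash: sum = 94+65+92+220+65+201+123+101 = 961; mod 256 = 193 → c1.
Outer hash (recomputed tag): sum = 52+43+54+193 = 342; mod 256 = 86 → 56.
Recomputed tag = 56; claimed = 6e → mismatch.

invalid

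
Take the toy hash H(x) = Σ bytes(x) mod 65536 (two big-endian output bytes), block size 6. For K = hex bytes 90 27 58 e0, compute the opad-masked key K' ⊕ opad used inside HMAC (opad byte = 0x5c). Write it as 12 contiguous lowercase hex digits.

cc7b04bc5c5c

Key hex bytes 90 27 58 e0 is 4 bytes ≤ B = 6; zero-pad to 6 bytes: K' = 90 27 58 e0 00 00.
XOR each byte with 0x5c: 90⊕5c=cc, 27⊕5c=7b, 58⊕5c=04, e0⊕5c=bc, 00⊕5c=5c, 00⊕5c=5c.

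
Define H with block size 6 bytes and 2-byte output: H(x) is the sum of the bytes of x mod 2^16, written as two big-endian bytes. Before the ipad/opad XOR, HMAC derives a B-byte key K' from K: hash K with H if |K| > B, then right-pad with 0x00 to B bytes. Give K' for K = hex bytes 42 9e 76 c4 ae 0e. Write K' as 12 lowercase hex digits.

429e76c4ae0e

Key hex bytes 42 9e 76 c4 ae 0e is exactly B = 6 bytes: K' = 42 9e 76 c4 ae 0e.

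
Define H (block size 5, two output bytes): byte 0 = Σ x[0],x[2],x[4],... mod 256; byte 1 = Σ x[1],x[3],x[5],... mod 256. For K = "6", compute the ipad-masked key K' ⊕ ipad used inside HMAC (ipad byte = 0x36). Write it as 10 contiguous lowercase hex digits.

0036363636

Key "6" = 36 is 1 byte ≤ B = 5; zero-pad to 5 bytes: K' = 36 00 00 00 00.
XOR each byte with 0x36: 36⊕36=00, 00⊕36=36, 00⊕36=36, 00⊕36=36, 00⊕36=36.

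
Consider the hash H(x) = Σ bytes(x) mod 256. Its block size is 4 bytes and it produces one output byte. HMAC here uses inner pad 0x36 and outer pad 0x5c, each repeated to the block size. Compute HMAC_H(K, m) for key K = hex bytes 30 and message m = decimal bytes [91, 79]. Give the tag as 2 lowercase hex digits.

Key hex bytes 30 is 1 byte ≤ B = 4; zero-pad to 4 bytes: K' = 30 00 00 00.
K' ⊕ ipad = 06 36 36 36.  K' ⊕ opad = 6c 5c 5c 5c.
Inner input = (K'⊕ipad) ∥ m = 06 36 36 36 ∥ 5b 4f.
Inner hash: sum = 6+54+54+54+91+79 = 338; mod 256 = 82 → 52.
Outer input = (K'⊕opad) ∥ inner = 6c 5c 5c 5c ∥ 52.
Outer hash (tag): sum = 108+92+92+92+82 = 466; mod 256 = 210 → d2.

d2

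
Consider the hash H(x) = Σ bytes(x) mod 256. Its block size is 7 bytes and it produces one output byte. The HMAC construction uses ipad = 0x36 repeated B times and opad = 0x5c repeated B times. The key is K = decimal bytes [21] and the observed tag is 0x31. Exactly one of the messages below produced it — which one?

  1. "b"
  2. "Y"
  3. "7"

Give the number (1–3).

Key decimal bytes [21] = 15 is 1 byte ≤ B = 7; zero-pad to 7 bytes: K' = 15 00 00 00 00 00 00.
K' ⊕ ipad = 23 36 36 36 36 36 36; K' ⊕ opad = 49 5c 5c 5c 5c 5c 5c.
m1: inner = H(23 36 36 36 36 36 36 62) = c9; tag = H(49 5c 5c 5c 5c 5c 5c c9) = 3a
m2: inner = H(23 36 36 36 36 36 36 59) = c0; tag = H(49 5c 5c 5c 5c 5c 5c c0) = 31 ← matches
m3: inner = H(23 36 36 36 36 36 36 37) = 9e; tag = H(49 5c 5c 5c 5c 5c 5c 9e) = 0f

2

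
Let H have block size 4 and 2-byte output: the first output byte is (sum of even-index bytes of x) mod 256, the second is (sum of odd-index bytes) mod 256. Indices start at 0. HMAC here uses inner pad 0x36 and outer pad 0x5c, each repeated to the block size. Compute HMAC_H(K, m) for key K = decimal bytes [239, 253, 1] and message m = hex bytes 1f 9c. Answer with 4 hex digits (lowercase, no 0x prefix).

3f9a

Key decimal bytes [239, 253, 1] = ef fd 01 is 3 bytes ≤ B = 4; zero-pad to 4 bytes: K' = ef fd 01 00.
K' ⊕ ipad = d9 cb 37 36.  K' ⊕ opad = b3 a1 5d 5c.
Inner input = (K'⊕ipad) ∥ m = d9 cb 37 36 ∥ 1f 9c.
Inner hash: even-index sum = 303 mod 256 = 47; odd-index sum = 413 mod 256 = 157 → 2f 9d.
Outer input = (K'⊕opad) ∥ inner = b3 a1 5d 5c ∥ 2f 9d.
Outer hash (tag): even-index sum = 319 mod 256 = 63; odd-index sum = 410 mod 256 = 154 → 3f 9a.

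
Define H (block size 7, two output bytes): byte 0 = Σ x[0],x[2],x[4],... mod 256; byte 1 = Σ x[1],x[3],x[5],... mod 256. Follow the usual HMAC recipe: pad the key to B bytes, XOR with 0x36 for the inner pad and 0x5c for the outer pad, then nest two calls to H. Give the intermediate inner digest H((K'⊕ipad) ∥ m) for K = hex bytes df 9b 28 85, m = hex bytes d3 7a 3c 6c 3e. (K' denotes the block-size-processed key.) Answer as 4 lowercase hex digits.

Key hex bytes df 9b 28 85 is 4 bytes ≤ B = 7; zero-pad to 7 bytes: K' = df 9b 28 85 00 00 00.
K' ⊕ ipad = e9 ad 1e b3 36 36 36.
Inner input = e9 ad 1e b3 36 36 36 ∥ d3 7a 3c 6c 3e.
Inner hash: even-index sum = 601 mod 256 = 89; odd-index sum = 739 mod 256 = 227 → 59 e3.

59e3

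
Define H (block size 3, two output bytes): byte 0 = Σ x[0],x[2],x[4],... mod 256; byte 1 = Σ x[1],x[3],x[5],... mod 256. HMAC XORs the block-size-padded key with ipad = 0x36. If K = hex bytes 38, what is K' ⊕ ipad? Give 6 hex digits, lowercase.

Key hex bytes 38 is 1 byte ≤ B = 3; zero-pad to 3 bytes: K' = 38 00 00.
XOR each byte with 0x36: 38⊕36=0e, 00⊕36=36, 00⊕36=36.

0e3636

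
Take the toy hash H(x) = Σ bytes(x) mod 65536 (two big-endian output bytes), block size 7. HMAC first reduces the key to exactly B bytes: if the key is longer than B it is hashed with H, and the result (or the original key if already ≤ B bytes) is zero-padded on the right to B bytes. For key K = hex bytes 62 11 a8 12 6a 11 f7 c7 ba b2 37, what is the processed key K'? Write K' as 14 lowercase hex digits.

05090000000000

|K| = 11 > B = 7, so first hash the key.
H(K): sum = 98+17+168+18+106+17+247+199+186+178+55 = 1289 → 05 09.
Zero-pad H(K) = 05 09 to 7 bytes: K' = 05 09 00 00 00 00 00.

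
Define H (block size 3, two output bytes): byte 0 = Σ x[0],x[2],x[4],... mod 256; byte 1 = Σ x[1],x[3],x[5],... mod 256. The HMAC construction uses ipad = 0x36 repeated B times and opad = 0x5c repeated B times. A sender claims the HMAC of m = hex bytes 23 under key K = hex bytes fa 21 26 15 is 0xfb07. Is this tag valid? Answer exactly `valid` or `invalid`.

invalid

Key hex bytes fa 21 26 15 is 4 bytes > B = 3, so hash it first: H(key) = 20 36, then zero-pad to 3 bytes: K' = 20 36 00.
K' ⊕ ipad = 16 00 36; K' ⊕ opad = 7c 6a 5c.
Inner hash: even-index sum = 76 mod 256 = 76; odd-index sum = 35 mod 256 = 35 → 4c 23.
Outer hash (recomputed tag): even-index sum = 251 mod 256 = 251; odd-index sum = 182 mod 256 = 182 → fb b6.
Recomputed tag = fbb6; claimed = fb07 → mismatch.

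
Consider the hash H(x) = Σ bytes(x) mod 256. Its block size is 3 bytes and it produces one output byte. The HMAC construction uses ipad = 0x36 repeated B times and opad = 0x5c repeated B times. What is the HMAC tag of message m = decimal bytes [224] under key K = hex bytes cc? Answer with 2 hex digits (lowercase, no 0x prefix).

8e

Key hex bytes cc is 1 byte ≤ B = 3; zero-pad to 3 bytes: K' = cc 00 00.
K' ⊕ ipad = fa 36 36.  K' ⊕ opad = 90 5c 5c.
Inner input = (K'⊕ipad) ∥ m = fa 36 36 ∥ e0.
Inner hash: sum = 250+54+54+224 = 582; mod 256 = 70 → 46.
Outer input = (K'⊕opad) ∥ inner = 90 5c 5c ∥ 46.
Outer hash (tag): sum = 144+92+92+70 = 398; mod 256 = 142 → 8e.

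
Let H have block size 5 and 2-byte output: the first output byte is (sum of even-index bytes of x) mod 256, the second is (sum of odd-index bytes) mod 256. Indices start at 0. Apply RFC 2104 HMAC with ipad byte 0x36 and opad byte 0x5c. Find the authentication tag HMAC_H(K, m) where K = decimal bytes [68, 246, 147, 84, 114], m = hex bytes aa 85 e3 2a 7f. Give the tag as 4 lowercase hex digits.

Key decimal bytes [68, 246, 147, 84, 114] = 44 f6 93 54 72 is exactly B = 5 bytes: K' = 44 f6 93 54 72.
K' ⊕ ipad = 72 c0 a5 62 44.  K' ⊕ opad = 18 aa cf 08 2e.
Inner input = (K'⊕ipad) ∥ m = 72 c0 a5 62 44 ∥ aa 85 e3 2a 7f.
Inner hash: even-index sum = 522 mod 256 = 10; odd-index sum = 814 mod 256 = 46 → 0a 2e.
Outer input = (K'⊕opad) ∥ inner = 18 aa cf 08 2e ∥ 0a 2e.
Outer hash (tag): even-index sum = 323 mod 256 = 67; odd-index sum = 188 mod 256 = 188 → 43 bc.

43bc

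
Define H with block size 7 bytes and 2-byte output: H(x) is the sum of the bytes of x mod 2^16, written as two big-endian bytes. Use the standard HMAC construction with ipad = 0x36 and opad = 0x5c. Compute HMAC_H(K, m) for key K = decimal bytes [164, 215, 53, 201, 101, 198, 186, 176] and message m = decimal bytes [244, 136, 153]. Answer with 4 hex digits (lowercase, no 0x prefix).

0308

Key decimal bytes [164, 215, 53, 201, 101, 198, 186, 176] = a4 d7 35 c9 65 c6 ba b0 is 8 bytes > B = 7, so hash it first: H(key) = 05 0e, then zero-pad to 7 bytes: K' = 05 0e 00 00 00 00 00.
K' ⊕ ipad = 33 38 36 36 36 36 36.  K' ⊕ opad = 59 52 5c 5c 5c 5c 5c.
Inner input = (K'⊕ipad) ∥ m = 33 38 36 36 36 36 36 ∥ f4 88 99.
Inner hash: sum = 51+56+54+54+54+54+54+244+136+153 = 910 → 03 8e.
Outer input = (K'⊕opad) ∥ inner = 59 52 5c 5c 5c 5c 5c ∥ 03 8e.
Outer hash (tag): sum = 89+82+92+92+92+92+92+3+142 = 776 → 03 08.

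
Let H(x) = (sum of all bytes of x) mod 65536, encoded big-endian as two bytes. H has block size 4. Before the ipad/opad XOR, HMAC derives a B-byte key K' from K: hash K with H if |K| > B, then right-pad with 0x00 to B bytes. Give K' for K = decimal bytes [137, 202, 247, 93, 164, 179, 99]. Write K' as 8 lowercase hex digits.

|K| = 7 > B = 4, so first hash the key.
H(K): sum = 137+202+247+93+164+179+99 = 1121 → 04 61.
Zero-pad H(K) = 04 61 to 4 bytes: K' = 04 61 00 00.

04610000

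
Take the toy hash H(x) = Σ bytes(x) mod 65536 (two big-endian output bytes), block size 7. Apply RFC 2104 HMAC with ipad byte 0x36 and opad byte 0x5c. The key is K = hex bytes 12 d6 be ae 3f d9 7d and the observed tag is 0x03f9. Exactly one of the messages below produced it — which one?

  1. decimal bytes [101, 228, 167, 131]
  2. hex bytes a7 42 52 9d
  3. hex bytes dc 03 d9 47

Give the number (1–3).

2

Key hex bytes 12 d6 be ae 3f d9 7d is exactly B = 7 bytes: K' = 12 d6 be ae 3f d9 7d.
K' ⊕ ipad = 24 e0 88 98 09 ef 4b; K' ⊕ opad = 4e 8a e2 f2 63 85 21.
m1: inner = H(24 e0 88 98 09 ef 4b 65 e4 a7 83) = 05 da; tag = H(4e 8a e2 f2 63 85 21 05 da) = 0494
m2: inner = H(24 e0 88 98 09 ef 4b a7 42 52 9d) = 05 3f; tag = H(4e 8a e2 f2 63 85 21 05 3f) = 03f9 ← matches
m3: inner = H(24 e0 88 98 09 ef 4b dc 03 d9 47) = 05 66; tag = H(4e 8a e2 f2 63 85 21 05 66) = 0420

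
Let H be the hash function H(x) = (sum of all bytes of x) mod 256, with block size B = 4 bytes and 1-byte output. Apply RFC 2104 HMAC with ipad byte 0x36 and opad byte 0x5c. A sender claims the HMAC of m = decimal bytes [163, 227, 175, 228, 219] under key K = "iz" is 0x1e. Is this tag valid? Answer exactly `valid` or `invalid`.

valid

Key "iz" = 69 7a is 2 bytes ≤ B = 4; zero-pad to 4 bytes: K' = 69 7a 00 00.
K' ⊕ ipad = 5f 4c 36 36; K' ⊕ opad = 35 26 5c 5c.
Inner hash: sum = 95+76+54+54+163+227+175+228+219 = 1291; mod 256 = 11 → 0b.
Outer hash (recomputed tag): sum = 53+38+92+92+11 = 286; mod 256 = 30 → 1e.
Recomputed tag = 1e; claimed = 1e → match.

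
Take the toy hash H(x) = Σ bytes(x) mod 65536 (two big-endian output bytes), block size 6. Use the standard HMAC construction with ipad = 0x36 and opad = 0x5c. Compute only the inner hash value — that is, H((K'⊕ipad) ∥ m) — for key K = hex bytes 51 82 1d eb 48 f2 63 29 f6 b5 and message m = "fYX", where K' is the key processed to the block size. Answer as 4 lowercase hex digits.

Key hex bytes 51 82 1d eb 48 f2 63 29 f6 b5 is 10 bytes > B = 6, so hash it first: H(key) = 05 4c, then zero-pad to 6 bytes: K' = 05 4c 00 00 00 00.
K' ⊕ ipad = 33 7a 36 36 36 36.
Inner input = 33 7a 36 36 36 36 ∥ 66 59 58.
Inner hash: sum = 51+122+54+54+54+54+102+89+88 = 668 → 02 9c.

029c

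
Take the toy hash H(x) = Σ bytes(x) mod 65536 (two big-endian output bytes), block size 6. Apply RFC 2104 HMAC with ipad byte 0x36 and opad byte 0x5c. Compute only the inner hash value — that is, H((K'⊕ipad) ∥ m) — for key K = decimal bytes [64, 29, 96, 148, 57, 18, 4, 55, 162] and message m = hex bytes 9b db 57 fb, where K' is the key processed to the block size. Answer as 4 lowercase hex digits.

Key decimal bytes [64, 29, 96, 148, 57, 18, 4, 55, 162] = 40 1d 60 94 39 12 04 37 a2 is 9 bytes > B = 6, so hash it first: H(key) = 02 79, then zero-pad to 6 bytes: K' = 02 79 00 00 00 00.
K' ⊕ ipad = 34 4f 36 36 36 36.
Inner input = 34 4f 36 36 36 36 ∥ 9b db 57 fb.
Inner hash: sum = 52+79+54+54+54+54+155+219+87+251 = 1059 → 04 23.

0423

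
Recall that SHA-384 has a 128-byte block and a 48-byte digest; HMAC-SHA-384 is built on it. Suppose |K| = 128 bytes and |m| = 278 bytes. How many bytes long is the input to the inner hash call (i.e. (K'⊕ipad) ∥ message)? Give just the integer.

Key is 128 ≤ 128 bytes, zero-padded: |K'| = 128.
Inner input = (K'⊕ipad) ∥ m → 128 + 278 = 406 bytes.

406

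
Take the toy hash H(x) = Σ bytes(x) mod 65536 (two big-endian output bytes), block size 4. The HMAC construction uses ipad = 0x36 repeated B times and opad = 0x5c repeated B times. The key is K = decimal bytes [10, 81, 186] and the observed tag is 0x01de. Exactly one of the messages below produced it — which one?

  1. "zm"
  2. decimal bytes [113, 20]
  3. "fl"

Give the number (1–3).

3

Key decimal bytes [10, 81, 186] = 0a 51 ba is 3 bytes ≤ B = 4; zero-pad to 4 bytes: K' = 0a 51 ba 00.
K' ⊕ ipad = 3c 67 8c 36; K' ⊕ opad = 56 0d e6 5c.
m1: inner = H(3c 67 8c 36 7a 6d) = 02 4c; tag = H(56 0d e6 5c 02 4c) = 01f3
m2: inner = H(3c 67 8c 36 71 14) = 01 ea; tag = H(56 0d e6 5c 01 ea) = 0290
m3: inner = H(3c 67 8c 36 66 6c) = 02 37; tag = H(56 0d e6 5c 02 37) = 01de ← matches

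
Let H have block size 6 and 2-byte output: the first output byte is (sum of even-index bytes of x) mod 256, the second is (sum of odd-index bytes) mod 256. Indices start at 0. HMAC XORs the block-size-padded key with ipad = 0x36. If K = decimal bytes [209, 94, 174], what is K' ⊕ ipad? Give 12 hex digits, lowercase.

Key decimal bytes [209, 94, 174] = d1 5e ae is 3 bytes ≤ B = 6; zero-pad to 6 bytes: K' = d1 5e ae 00 00 00.
XOR each byte with 0x36: d1⊕36=e7, 5e⊕36=68, ae⊕36=98, 00⊕36=36, 00⊕36=36, 00⊕36=36.

e76898363636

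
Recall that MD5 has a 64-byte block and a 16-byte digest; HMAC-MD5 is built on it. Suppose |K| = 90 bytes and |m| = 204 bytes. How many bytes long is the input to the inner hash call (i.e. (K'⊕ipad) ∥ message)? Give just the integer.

268

Key is 90 > 64 bytes, so it is hashed to 16 bytes then zero-padded to 64: |K'| = 64.
Inner input = (K'⊕ipad) ∥ m → 64 + 204 = 268 bytes.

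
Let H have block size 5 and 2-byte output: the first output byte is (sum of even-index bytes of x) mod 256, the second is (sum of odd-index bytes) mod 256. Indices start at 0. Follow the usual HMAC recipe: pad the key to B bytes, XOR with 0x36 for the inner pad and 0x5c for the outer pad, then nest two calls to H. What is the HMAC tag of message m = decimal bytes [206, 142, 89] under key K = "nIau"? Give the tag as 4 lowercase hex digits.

Key "nIau" = 6e 49 61 75 is 4 bytes ≤ B = 5; zero-pad to 5 bytes: K' = 6e 49 61 75 00.
K' ⊕ ipad = 58 7f 57 43 36.  K' ⊕ opad = 32 15 3d 29 5c.
Inner input = (K'⊕ipad) ∥ m = 58 7f 57 43 36 ∥ ce 8e 59.
Inner hash: even-index sum = 371 mod 256 = 115; odd-index sum = 489 mod 256 = 233 → 73 e9.
Outer input = (K'⊕opad) ∥ inner = 32 15 3d 29 5c ∥ 73 e9.
Outer hash (tag): even-index sum = 436 mod 256 = 180; odd-index sum = 177 mod 256 = 177 → b4 b1.

b4b1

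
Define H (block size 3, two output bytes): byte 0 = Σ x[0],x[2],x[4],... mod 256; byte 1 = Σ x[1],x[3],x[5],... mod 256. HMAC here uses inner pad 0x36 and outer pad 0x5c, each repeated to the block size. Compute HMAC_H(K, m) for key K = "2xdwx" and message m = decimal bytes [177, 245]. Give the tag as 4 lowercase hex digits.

3816

Key "2xdwx" = 32 78 64 77 78 is 5 bytes > B = 3, so hash it first: H(key) = 0e ef, then zero-pad to 3 bytes: K' = 0e ef 00.
K' ⊕ ipad = 38 d9 36.  K' ⊕ opad = 52 b3 5c.
Inner input = (K'⊕ipad) ∥ m = 38 d9 36 ∥ b1 f5.
Inner hash: even-index sum = 355 mod 256 = 99; odd-index sum = 394 mod 256 = 138 → 63 8a.
Outer input = (K'⊕opad) ∥ inner = 52 b3 5c ∥ 63 8a.
Outer hash (tag): even-index sum = 312 mod 256 = 56; odd-index sum = 278 mod 256 = 22 → 38 16.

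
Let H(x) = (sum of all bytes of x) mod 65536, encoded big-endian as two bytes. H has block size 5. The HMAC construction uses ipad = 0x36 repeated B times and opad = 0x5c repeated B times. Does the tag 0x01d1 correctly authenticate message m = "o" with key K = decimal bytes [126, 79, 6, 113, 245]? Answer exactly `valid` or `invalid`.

Key decimal bytes [126, 79, 6, 113, 245] = 7e 4f 06 71 f5 is exactly B = 5 bytes: K' = 7e 4f 06 71 f5.
K' ⊕ ipad = 48 79 30 47 c3; K' ⊕ opad = 22 13 5a 2d a9.
Inner hash: sum = 72+121+48+71+195+111 = 618 → 02 6a.
Outer hash (recomputed tag): sum = 34+19+90+45+169+2+106 = 465 → 01 d1.
Recomputed tag = 01d1; claimed = 01d1 → match.

valid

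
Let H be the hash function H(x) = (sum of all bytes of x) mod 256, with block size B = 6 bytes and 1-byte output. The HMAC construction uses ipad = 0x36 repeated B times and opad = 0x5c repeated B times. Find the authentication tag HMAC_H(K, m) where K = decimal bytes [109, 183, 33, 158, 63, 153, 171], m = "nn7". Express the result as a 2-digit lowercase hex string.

77

Key decimal bytes [109, 183, 33, 158, 63, 153, 171] = 6d b7 21 9e 3f 99 ab is 7 bytes > B = 6, so hash it first: H(key) = 66, then zero-pad to 6 bytes: K' = 66 00 00 00 00 00.
K' ⊕ ipad = 50 36 36 36 36 36.  K' ⊕ opad = 3a 5c 5c 5c 5c 5c.
Inner input = (K'⊕ipad) ∥ m = 50 36 36 36 36 36 ∥ 6e 6e 37.
Inner hash: sum = 80+54+54+54+54+54+110+110+55 = 625; mod 256 = 113 → 71.
Outer input = (K'⊕opad) ∥ inner = 3a 5c 5c 5c 5c 5c ∥ 71.
Outer hash (tag): sum = 58+92+92+92+92+92+113 = 631; mod 256 = 119 → 77.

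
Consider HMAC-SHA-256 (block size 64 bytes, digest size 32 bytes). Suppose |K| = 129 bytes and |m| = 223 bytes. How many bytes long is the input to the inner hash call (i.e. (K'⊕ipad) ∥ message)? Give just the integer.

287

Key is 129 > 64 bytes, so it is hashed to 32 bytes then zero-padded to 64: |K'| = 64.
Inner input = (K'⊕ipad) ∥ m → 64 + 223 = 287 bytes.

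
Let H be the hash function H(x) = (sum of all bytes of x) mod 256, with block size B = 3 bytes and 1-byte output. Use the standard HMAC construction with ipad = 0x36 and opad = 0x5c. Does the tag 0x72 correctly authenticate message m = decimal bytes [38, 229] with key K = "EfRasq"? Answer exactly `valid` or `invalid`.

invalid

Key "EfRasq" = 45 66 52 61 73 71 is 6 bytes > B = 3, so hash it first: H(key) = 42, then zero-pad to 3 bytes: K' = 42 00 00.
K' ⊕ ipad = 74 36 36; K' ⊕ opad = 1e 5c 5c.
Inner hash: sum = 116+54+54+38+229 = 491; mod 256 = 235 → eb.
Outer hash (recomputed tag): sum = 30+92+92+235 = 449; mod 256 = 193 → c1.
Recomputed tag = c1; claimed = 72 → mismatch.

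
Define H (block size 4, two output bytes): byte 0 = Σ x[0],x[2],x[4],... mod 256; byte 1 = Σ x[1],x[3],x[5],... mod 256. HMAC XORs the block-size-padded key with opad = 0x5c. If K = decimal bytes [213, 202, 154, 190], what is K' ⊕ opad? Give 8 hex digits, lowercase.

8996c6e2

Key decimal bytes [213, 202, 154, 190] = d5 ca 9a be is exactly B = 4 bytes: K' = d5 ca 9a be.
XOR each byte with 0x5c: d5⊕5c=89, ca⊕5c=96, 9a⊕5c=c6, be⊕5c=e2.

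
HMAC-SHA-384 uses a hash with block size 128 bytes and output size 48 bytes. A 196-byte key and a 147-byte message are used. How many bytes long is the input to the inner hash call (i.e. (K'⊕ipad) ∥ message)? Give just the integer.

275

Key is 196 > 128 bytes, so it is hashed to 48 bytes then zero-padded to 128: |K'| = 128.
Inner input = (K'⊕ipad) ∥ m → 128 + 147 = 275 bytes.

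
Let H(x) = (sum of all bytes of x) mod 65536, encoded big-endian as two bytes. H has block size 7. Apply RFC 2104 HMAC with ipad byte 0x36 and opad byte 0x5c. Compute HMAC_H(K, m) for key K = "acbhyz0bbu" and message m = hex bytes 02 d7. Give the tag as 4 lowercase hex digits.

Key "acbhyz0bbu" = 61 63 62 68 79 7a 30 62 62 75 is 10 bytes > B = 7, so hash it first: H(key) = 03 ea, then zero-pad to 7 bytes: K' = 03 ea 00 00 00 00 00.
K' ⊕ ipad = 35 dc 36 36 36 36 36.  K' ⊕ opad = 5f b6 5c 5c 5c 5c 5c.
Inner input = (K'⊕ipad) ∥ m = 35 dc 36 36 36 36 36 ∥ 02 d7.
Inner hash: sum = 53+220+54+54+54+54+54+2+215 = 760 → 02 f8.
Outer input = (K'⊕opad) ∥ inner = 5f b6 5c 5c 5c 5c 5c ∥ 02 f8.
Outer hash (tag): sum = 95+182+92+92+92+92+92+2+248 = 987 → 03 db.

03db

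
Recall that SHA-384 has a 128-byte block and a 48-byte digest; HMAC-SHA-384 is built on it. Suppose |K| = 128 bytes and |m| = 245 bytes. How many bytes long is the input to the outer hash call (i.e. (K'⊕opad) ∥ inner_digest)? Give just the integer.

176

Key is 128 ≤ 128 bytes, zero-padded: |K'| = 128.
Outer input = (K'⊕opad) ∥ H(inner) → 128 + 48 = 176 bytes.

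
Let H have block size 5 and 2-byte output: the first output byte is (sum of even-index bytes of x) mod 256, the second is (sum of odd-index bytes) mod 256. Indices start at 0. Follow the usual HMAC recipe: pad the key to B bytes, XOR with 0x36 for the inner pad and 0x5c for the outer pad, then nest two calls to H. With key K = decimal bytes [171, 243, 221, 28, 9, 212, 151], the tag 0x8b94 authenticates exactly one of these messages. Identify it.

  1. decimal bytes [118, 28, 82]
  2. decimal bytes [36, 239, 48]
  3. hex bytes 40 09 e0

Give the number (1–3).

2

Key decimal bytes [171, 243, 221, 28, 9, 212, 151] = ab f3 dd 1c 09 d4 97 is 7 bytes > B = 5, so hash it first: H(key) = 28 e3, then zero-pad to 5 bytes: K' = 28 e3 00 00 00.
K' ⊕ ipad = 1e d5 36 36 36; K' ⊕ opad = 74 bf 5c 5c 5c.
m1: inner = H(1e d5 36 36 36 76 1c 52) = a6 d3; tag = H(74 bf 5c 5c 5c a6 d3) = ffc1
m2: inner = H(1e d5 36 36 36 24 ef 30) = 79 5f; tag = H(74 bf 5c 5c 5c 79 5f) = 8b94 ← matches
m3: inner = H(1e d5 36 36 36 40 09 e0) = 93 2b; tag = H(74 bf 5c 5c 5c 93 2b) = 57ae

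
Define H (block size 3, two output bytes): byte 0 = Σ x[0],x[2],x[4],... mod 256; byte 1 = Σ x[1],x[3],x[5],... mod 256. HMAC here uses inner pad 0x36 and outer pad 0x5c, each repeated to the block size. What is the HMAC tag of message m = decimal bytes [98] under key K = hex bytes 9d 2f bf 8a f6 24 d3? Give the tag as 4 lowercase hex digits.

Key hex bytes 9d 2f bf 8a f6 24 d3 is 7 bytes > B = 3, so hash it first: H(key) = 25 dd, then zero-pad to 3 bytes: K' = 25 dd 00.
K' ⊕ ipad = 13 eb 36.  K' ⊕ opad = 79 81 5c.
Inner input = (K'⊕ipad) ∥ m = 13 eb 36 ∥ 62.
Inner hash: even-index sum = 73 mod 256 = 73; odd-index sum = 333 mod 256 = 77 → 49 4d.
Outer input = (K'⊕opad) ∥ inner = 79 81 5c ∥ 49 4d.
Outer hash (tag): even-index sum = 290 mod 256 = 34; odd-index sum = 202 mod 256 = 202 → 22 ca.

22ca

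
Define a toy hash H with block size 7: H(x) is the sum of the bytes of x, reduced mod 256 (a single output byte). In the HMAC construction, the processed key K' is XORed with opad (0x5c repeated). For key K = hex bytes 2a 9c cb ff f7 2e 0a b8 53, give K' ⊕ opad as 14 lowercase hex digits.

965c5c5c5c5c5c

Key hex bytes 2a 9c cb ff f7 2e 0a b8 53 is 9 bytes > B = 7, so hash it first: H(key) = ca, then zero-pad to 7 bytes: K' = ca 00 00 00 00 00 00.
XOR each byte with 0x5c: ca⊕5c=96, 00⊕5c=5c, 00⊕5c=5c, 00⊕5c=5c, 00⊕5c=5c, 00⊕5c=5c, 00⊕5c=5c.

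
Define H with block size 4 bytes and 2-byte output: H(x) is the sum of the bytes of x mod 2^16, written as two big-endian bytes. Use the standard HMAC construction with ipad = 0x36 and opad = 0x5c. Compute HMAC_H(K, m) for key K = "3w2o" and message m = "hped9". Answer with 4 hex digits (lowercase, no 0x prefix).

Key "3w2o" = 33 77 32 6f is exactly B = 4 bytes: K' = 33 77 32 6f.
K' ⊕ ipad = 05 41 04 59.  K' ⊕ opad = 6f 2b 6e 33.
Inner input = (K'⊕ipad) ∥ m = 05 41 04 59 ∥ 68 70 65 64 39.
Inner hash: sum = 5+65+4+89+104+112+101+100+57 = 637 → 02 7d.
Outer input = (K'⊕opad) ∥ inner = 6f 2b 6e 33 ∥ 02 7d.
Outer hash (tag): sum = 111+43+110+51+2+125 = 442 → 01 ba.

01ba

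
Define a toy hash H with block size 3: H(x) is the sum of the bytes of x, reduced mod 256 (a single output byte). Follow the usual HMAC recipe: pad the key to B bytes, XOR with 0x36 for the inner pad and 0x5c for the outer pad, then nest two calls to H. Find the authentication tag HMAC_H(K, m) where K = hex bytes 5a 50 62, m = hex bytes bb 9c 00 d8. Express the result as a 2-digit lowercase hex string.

a5

Key hex bytes 5a 50 62 is exactly B = 3 bytes: K' = 5a 50 62.
K' ⊕ ipad = 6c 66 54.  K' ⊕ opad = 06 0c 3e.
Inner input = (K'⊕ipad) ∥ m = 6c 66 54 ∥ bb 9c 00 d8.
Inner hash: sum = 108+102+84+187+156+0+216 = 853; mod 256 = 85 → 55.
Outer input = (K'⊕opad) ∥ inner = 06 0c 3e ∥ 55.
Outer hash (tag): sum = 6+12+62+85 = 165 → a5.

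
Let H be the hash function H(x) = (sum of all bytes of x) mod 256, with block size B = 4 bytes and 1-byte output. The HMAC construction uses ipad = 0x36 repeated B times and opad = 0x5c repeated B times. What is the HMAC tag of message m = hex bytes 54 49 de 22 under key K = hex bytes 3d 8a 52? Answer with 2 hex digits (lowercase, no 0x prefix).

Key hex bytes 3d 8a 52 is 3 bytes ≤ B = 4; zero-pad to 4 bytes: K' = 3d 8a 52 00.
K' ⊕ ipad = 0b bc 64 36.  K' ⊕ opad = 61 d6 0e 5c.
Inner input = (K'⊕ipad) ∥ m = 0b bc 64 36 ∥ 54 49 de 22.
Inner hash: sum = 11+188+100+54+84+73+222+34 = 766; mod 256 = 254 → fe.
Outer input = (K'⊕opad) ∥ inner = 61 d6 0e 5c ∥ fe.
Outer hash (tag): sum = 97+214+14+92+254 = 671; mod 256 = 159 → 9f.

9f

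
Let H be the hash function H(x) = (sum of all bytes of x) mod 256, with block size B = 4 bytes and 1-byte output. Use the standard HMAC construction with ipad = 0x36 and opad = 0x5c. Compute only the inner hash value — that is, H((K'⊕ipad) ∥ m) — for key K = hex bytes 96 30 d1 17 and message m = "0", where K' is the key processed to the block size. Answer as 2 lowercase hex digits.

de

Key hex bytes 96 30 d1 17 is exactly B = 4 bytes: K' = 96 30 d1 17.
K' ⊕ ipad = a0 06 e7 21.
Inner input = a0 06 e7 21 ∥ 30.
Inner hash: sum = 160+6+231+33+48 = 478; mod 256 = 222 → de.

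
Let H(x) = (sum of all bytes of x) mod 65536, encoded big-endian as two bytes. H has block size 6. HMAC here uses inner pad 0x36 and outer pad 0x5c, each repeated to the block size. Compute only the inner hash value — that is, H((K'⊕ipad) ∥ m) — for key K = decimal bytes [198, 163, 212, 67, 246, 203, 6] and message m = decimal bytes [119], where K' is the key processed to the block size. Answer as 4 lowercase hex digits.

Key decimal bytes [198, 163, 212, 67, 246, 203, 6] = c6 a3 d4 43 f6 cb 06 is 7 bytes > B = 6, so hash it first: H(key) = 04 47, then zero-pad to 6 bytes: K' = 04 47 00 00 00 00.
K' ⊕ ipad = 32 71 36 36 36 36.
Inner input = 32 71 36 36 36 36 ∥ 77.
Inner hash: sum = 50+113+54+54+54+54+119 = 498 → 01 f2.

01f2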